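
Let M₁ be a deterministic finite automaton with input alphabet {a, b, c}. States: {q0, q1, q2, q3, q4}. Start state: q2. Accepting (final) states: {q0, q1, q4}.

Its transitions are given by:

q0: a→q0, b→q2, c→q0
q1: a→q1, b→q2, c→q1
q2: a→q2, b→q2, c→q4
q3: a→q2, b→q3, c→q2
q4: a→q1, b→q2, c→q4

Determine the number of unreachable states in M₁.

Starting at q2 and following transitions, the reachable set is {q1, q2, q4}. That leaves q0, q3 unreachable — 2 in total.

2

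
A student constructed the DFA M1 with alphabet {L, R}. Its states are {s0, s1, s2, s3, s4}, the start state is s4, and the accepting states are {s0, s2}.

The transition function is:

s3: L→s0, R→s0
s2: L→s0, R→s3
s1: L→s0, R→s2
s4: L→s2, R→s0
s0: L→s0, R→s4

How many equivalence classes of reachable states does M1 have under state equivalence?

First remove the unreachable states {s1}; 4 states remain.
Start with accepting vs non-accepting: {s0,s2} | {s3,s4}.
No further refinement is possible. Final partition (2 blocks): {s0,s2} | {s3,s4}.

2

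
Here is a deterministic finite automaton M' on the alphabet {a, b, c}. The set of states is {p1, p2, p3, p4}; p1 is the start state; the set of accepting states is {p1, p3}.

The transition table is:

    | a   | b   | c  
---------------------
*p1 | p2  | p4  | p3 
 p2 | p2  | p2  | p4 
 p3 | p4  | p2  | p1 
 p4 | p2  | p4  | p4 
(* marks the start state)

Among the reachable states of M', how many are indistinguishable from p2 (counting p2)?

2

Start with accepting vs non-accepting: {p1,p3} | {p2,p4}.
Stable partition: {p1,p3} | {p2,p4} — 2 equivalence classes.
The equivalence class containing p2 is {p2,p4}, of size 2.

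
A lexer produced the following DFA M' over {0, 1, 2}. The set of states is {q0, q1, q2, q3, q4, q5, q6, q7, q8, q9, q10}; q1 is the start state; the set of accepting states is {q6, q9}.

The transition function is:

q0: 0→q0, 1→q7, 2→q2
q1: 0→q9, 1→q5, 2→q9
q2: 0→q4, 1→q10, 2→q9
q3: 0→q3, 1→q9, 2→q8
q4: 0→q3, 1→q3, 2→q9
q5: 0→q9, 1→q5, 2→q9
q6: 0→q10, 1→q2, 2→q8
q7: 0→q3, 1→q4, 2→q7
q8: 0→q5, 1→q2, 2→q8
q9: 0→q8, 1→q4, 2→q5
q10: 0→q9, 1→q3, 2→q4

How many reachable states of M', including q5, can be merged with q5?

2

Reachable states from the start: {q1,q2,q3,q4,q5,q8,q9,q10}. Unreachable: {q0,q6,q7} — drop them.
Initial partition by acceptance: {q9} | {q1,q2,q3,q4,q5,q8,q10}.
Split {q1,q2,q3,q4,q5,q8,q10} by δ(·,0) → {q2,q3,q4,q8} and {q1,q5,q10}.
Split {q2,q3,q4,q8} by δ(·,0) → {q2,q3,q4} and {q8}.
Refine {q2,q3,q4} on symbol 1: members go to different blocks, giving {q2} and {q3} and {q4}.
Refine {q1,q5,q10} on symbol 1: members go to different blocks, giving {q1,q5} and {q10}.
The partition is now stable with 7 blocks: {q9} | {q2} | {q1,q5} | {q8} | {q3} | {q4} | {q10}.
State q5 belongs to the block {q1,q5}, which has 2 states.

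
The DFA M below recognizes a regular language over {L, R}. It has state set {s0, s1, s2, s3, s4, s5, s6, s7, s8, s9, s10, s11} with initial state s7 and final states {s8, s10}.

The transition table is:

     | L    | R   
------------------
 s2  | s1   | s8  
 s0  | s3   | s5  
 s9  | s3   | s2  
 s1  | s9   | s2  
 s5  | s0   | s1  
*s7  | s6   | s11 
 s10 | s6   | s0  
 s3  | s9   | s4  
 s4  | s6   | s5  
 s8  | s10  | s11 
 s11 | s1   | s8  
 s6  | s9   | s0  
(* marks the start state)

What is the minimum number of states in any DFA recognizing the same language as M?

All states are reachable from the start state.
Initial partition by acceptance: {s8,s10} | {s0,s1,s2,s3,s4,s5,s6,s7,s9,s11}.
Split {s8,s10} by δ(·,L) → {s8} and {s10}.
Split {s0,s1,s2,s3,s4,s5,s6,s7,s9,s11} by δ(·,R) → {s0,s1,s3,s4,s5,s6,s7,s9} and {s2,s11}.
Refine {s0,s1,s3,s4,s5,s6,s7,s9} on symbol R: members go to different blocks, giving {s0,s3,s4,s5,s6} and {s1,s7,s9}.
Refine {s0,s3,s4,s5,s6} on symbol L: members go to different blocks, giving {s0,s4,s5} and {s3,s6}.
On input L, block {s0,s4,s5} splits into {s0,s4} and {s5}.
Refine {s1,s7,s9} on symbol L: members go to different blocks, giving {s7,s9} and {s1}.
No further refinement is possible. Final partition (8 blocks): {s8} | {s0,s4} | {s10} | {s2,s11} | {s7,s9} | {s3,s6} | {s5} | {s1}.

8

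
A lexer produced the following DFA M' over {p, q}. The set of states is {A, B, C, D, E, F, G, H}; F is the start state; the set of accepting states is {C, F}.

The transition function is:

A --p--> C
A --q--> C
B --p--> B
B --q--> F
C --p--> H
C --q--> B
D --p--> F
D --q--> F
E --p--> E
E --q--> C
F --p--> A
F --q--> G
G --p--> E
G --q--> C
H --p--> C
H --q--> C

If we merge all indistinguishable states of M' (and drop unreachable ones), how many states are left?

First remove the unreachable states {D}; 7 states remain.
Start with accepting vs non-accepting: {C,F} | {A,B,E,G,H}.
Refine {A,B,E,G,H} on symbol p: members go to different blocks, giving {B,E,G} and {A,H}.
No further refinement is possible. Final partition (3 blocks): {C,F} | {B,E,G} | {A,H}.

3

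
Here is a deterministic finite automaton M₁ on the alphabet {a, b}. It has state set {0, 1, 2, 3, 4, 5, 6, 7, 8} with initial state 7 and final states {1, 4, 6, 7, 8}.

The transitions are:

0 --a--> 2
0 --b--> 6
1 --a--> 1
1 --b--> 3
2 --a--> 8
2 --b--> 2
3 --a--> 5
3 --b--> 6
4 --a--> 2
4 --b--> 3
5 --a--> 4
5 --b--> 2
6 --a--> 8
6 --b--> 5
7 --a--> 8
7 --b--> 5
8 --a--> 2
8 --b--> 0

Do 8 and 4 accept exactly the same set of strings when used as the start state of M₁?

States {1} cannot be reached from the start state, so discard them.
P0 = {4,6,7,8} | {0,2,3,5}.
Split {4,6,7,8} by δ(·,a) → {4,8} and {6,7}.
On input a, block {0,2,3,5} splits into {0,3} and {2,5}.
The partition is now stable with 4 blocks: {4,8} | {0,3} | {6,7} | {2,5}.
8 and 4 lie in the same block of the stable partition, so they are equivalent — no string distinguishes them.

Yes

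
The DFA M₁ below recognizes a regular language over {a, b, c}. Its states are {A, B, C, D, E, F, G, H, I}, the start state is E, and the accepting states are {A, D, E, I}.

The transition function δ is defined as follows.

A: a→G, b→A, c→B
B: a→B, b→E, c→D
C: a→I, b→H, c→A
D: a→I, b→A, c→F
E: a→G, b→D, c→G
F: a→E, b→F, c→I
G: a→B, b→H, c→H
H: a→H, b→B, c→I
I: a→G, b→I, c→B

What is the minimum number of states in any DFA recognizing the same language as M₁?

States {C} cannot be reached from the start state, so discard them.
Initial partition by acceptance: {A,D,E,I} | {B,F,G,H}.
On input a, block {A,D,E,I} splits into {A,E,I} and {D}.
On input b, block {A,E,I} splits into {A,I} and {E}.
Split {B,F,G,H} by δ(·,a) → {B,G,H} and {F}.
On input b, block {B,G,H} splits into {G,H} and {B}.
On input a, block {G,H} splits into {G} and {H}.
No further refinement is possible. Final partition (7 blocks): {A,I} | {G} | {D} | {E} | {F} | {B} | {H}.

7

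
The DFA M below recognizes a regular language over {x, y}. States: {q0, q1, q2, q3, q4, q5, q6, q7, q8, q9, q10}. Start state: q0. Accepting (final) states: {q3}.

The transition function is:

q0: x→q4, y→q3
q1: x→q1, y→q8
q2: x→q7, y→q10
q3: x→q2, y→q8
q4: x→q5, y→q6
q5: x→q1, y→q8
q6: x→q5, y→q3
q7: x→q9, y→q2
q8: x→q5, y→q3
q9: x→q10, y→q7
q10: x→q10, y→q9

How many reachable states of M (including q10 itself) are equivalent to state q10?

Initial partition by acceptance: {q3} | {q0,q1,q2,q4,q5,q6,q7,q8,q9,q10}.
On input y, block {q0,q1,q2,q4,q5,q6,q7,q8,q9,q10} splits into {q1,q2,q4,q5,q7,q9,q10} and {q0,q6,q8}.
Split {q1,q2,q4,q5,q7,q9,q10} by δ(·,y) → {q2,q7,q9,q10} and {q1,q4,q5}.
The partition is now stable with 4 blocks: {q3} | {q2,q7,q9,q10} | {q0,q6,q8} | {q1,q4,q5}.
State q10 belongs to the block {q2,q7,q9,q10}, which has 4 states.

4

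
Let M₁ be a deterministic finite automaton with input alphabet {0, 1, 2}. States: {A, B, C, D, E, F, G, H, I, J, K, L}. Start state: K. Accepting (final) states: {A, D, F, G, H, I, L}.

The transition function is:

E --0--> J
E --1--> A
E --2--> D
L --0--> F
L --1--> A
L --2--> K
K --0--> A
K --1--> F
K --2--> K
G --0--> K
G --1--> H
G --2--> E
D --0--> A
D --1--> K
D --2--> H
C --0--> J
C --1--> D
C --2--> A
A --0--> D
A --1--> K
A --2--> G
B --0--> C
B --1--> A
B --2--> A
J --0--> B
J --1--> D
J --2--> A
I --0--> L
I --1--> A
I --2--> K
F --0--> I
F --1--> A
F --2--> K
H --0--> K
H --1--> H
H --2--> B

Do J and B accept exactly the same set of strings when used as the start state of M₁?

Yes

Every state is reachable, so we keep all 12.
P0 = {A,D,F,G,H,I,L} | {B,C,E,J,K}.
Refine {A,D,F,G,H,I,L} on symbol 0: members go to different blocks, giving {A,D,F,I,L} and {G,H}.
On input 1, block {A,D,F,I,L} splits into {F,I,L} and {A,D}.
Refine {B,C,E,J,K} on symbol 0: members go to different blocks, giving {B,C,E,J} and {K}.
The partition is now stable with 5 blocks: {F,I,L} | {B,C,E,J} | {G,H} | {A,D} | {K}.
J and B lie in the same block of the stable partition, so they are equivalent — no string distinguishes them.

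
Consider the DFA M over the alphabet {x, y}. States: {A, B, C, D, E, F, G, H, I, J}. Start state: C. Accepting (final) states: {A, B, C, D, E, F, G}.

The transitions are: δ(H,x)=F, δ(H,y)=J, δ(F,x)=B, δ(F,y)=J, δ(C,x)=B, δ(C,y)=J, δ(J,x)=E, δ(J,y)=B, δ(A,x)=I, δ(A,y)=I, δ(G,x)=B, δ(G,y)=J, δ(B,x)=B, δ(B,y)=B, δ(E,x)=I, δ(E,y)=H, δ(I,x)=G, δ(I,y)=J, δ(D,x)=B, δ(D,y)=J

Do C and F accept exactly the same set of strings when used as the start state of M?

Yes

States {A,D} cannot be reached from the start state, so discard them.
P0 = {B,C,E,F,G} | {H,I,J}.
Refine {B,C,E,F,G} on symbol x: members go to different blocks, giving {B,C,F,G} and {E}.
Refine {B,C,F,G} on symbol y: members go to different blocks, giving {C,F,G} and {B}.
Split {H,I,J} by δ(·,x) → {H,I} and {J}.
The partition is now stable with 5 blocks: {C,F,G} | {H,I} | {E} | {B} | {J}.
C and F lie in the same block of the stable partition, so they are equivalent — no string distinguishes them.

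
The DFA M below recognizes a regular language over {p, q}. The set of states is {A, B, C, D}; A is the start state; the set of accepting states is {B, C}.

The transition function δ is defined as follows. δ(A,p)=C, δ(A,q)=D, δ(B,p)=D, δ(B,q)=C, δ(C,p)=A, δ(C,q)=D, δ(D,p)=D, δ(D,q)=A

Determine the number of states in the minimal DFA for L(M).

3

States {B} cannot be reached from the start state, so discard them.
Initial partition by acceptance: {C} | {A,D}.
Refine {A,D} on symbol p: members go to different blocks, giving {A} and {D}.
No further refinement is possible. Final partition (3 blocks): {C} | {A} | {D}.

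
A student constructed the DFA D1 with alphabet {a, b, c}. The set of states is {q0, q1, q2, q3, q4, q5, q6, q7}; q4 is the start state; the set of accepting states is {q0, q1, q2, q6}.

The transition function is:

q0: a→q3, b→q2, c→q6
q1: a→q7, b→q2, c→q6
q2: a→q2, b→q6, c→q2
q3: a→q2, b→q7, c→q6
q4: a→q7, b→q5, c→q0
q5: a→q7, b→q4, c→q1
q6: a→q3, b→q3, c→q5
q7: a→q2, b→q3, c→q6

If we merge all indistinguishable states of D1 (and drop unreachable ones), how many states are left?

5

P0 = {q0,q1,q2,q6} | {q3,q4,q5,q7}.
On input a, block {q0,q1,q2,q6} splits into {q0,q1,q6} and {q2}.
On input b, block {q0,q1,q6} splits into {q0,q1} and {q6}.
Split {q3,q4,q5,q7} by δ(·,a) → {q3,q7} and {q4,q5}.
Stable partition: {q0,q1} | {q3,q7} | {q2} | {q6} | {q4,q5} — 5 equivalence classes.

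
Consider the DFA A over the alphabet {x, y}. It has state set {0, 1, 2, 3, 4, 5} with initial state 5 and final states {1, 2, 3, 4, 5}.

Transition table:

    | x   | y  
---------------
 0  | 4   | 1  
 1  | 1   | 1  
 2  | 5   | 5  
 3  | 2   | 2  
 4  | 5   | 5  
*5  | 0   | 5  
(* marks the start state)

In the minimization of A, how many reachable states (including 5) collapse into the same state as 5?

Reachable states from the start: {0,1,4,5}. Unreachable: {2,3} — drop them.
Start with accepting vs non-accepting: {1,4,5} | {0}.
Refine {1,4,5} on symbol x: members go to different blocks, giving {1,4} and {5}.
On input x, block {1,4} splits into {1} and {4}.
The partition is now stable with 4 blocks: {1} | {0} | {5} | {4}.
State 5 belongs to the block {5}, which has 1 states.

1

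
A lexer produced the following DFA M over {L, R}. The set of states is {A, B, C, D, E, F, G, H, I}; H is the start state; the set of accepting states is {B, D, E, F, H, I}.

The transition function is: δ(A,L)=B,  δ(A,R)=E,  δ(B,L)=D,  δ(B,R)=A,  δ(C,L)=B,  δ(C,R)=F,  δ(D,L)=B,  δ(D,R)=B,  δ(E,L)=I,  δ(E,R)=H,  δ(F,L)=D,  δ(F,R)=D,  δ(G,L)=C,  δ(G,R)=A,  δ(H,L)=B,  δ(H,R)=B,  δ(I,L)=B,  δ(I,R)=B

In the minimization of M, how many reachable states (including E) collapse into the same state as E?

1

First remove the unreachable states {C,F,G}; 6 states remain.
Initial partition by acceptance: {B,D,E,H,I} | {A}.
On input R, block {B,D,E,H,I} splits into {D,E,H,I} and {B}.
On input L, block {D,E,H,I} splits into {D,H,I} and {E}.
The partition is now stable with 4 blocks: {D,H,I} | {A} | {B} | {E}.
The equivalence class containing E is {E}, of size 1.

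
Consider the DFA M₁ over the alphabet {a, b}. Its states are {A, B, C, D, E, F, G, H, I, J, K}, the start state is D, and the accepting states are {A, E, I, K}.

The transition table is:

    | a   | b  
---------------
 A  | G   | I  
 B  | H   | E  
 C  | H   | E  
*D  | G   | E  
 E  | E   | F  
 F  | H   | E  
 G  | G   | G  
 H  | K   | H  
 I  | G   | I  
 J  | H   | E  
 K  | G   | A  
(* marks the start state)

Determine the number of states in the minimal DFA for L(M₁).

States {B,C,J} cannot be reached from the start state, so discard them.
Initial partition by acceptance: {A,E,I,K} | {D,F,G,H}.
On input a, block {A,E,I,K} splits into {A,I,K} and {E}.
Split {D,F,G,H} by δ(·,a) → {D,F,G} and {H}.
Refine {D,F,G} on symbol a: members go to different blocks, giving {D,G} and {F}.
On input b, block {D,G} splits into {D} and {G}.
Stable partition: {A,I,K} | {D} | {E} | {H} | {F} | {G} — 6 equivalence classes.

6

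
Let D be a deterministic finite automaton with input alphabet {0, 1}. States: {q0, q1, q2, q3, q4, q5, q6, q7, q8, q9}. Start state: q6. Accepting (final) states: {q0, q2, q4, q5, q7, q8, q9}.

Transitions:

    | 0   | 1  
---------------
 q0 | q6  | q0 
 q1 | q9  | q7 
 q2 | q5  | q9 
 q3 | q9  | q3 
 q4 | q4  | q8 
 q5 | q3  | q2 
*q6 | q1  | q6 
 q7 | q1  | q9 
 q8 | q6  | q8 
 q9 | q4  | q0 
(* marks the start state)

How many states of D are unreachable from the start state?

3

BFS from q6 reaches {q0, q1, q4, q6, q7, q8, q9}; the 3 state(s) q2, q3, q5 are never visited.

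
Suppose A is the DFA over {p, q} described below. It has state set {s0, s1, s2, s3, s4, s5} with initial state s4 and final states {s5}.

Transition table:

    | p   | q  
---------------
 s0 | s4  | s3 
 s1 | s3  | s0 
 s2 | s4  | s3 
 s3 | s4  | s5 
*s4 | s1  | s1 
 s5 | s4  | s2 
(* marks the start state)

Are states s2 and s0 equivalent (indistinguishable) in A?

All states are reachable from the start state.
P0 = {s5} | {s0,s1,s2,s3,s4}.
On input q, block {s0,s1,s2,s3,s4} splits into {s0,s1,s2,s4} and {s3}.
On input p, block {s0,s1,s2,s4} splits into {s0,s2,s4} and {s1}.
On input p, block {s0,s2,s4} splits into {s0,s2} and {s4}.
No further refinement is possible. Final partition (5 blocks): {s5} | {s0,s2} | {s3} | {s1} | {s4}.
s2 and s0 lie in the same block of the stable partition, so they are equivalent — no string distinguishes them.

Yes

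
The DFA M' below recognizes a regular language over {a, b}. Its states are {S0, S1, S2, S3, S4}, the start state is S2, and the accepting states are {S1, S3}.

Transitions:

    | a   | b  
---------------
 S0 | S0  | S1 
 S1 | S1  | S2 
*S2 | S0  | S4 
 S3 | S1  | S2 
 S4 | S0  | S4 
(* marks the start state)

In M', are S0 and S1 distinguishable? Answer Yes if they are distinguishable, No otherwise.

Yes

First remove the unreachable states {S3}; 4 states remain.
Initial partition by acceptance: {S1} | {S0,S2,S4}.
On input b, block {S0,S2,S4} splits into {S2,S4} and {S0}.
Stable partition: {S1} | {S2,S4} | {S0} — 3 equivalence classes.
S0 and S1 end up in different blocks, so they are distinguishable. For instance, the string 'ε' is accepted from only S1.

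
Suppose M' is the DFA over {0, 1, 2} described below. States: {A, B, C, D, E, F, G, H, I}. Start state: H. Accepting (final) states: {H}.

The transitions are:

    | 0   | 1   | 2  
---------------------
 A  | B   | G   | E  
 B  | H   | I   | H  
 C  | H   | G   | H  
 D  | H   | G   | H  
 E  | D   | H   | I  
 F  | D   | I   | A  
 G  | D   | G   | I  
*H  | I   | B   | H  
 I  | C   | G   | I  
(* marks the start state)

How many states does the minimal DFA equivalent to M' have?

3

Reachable states from the start: {B,C,D,G,H,I}. Unreachable: {A,E,F} — drop them.
P0 = {H} | {B,C,D,G,I}.
On input 0, block {B,C,D,G,I} splits into {B,C,D} and {G,I}.
No further refinement is possible. Final partition (3 blocks): {H} | {B,C,D} | {G,I}.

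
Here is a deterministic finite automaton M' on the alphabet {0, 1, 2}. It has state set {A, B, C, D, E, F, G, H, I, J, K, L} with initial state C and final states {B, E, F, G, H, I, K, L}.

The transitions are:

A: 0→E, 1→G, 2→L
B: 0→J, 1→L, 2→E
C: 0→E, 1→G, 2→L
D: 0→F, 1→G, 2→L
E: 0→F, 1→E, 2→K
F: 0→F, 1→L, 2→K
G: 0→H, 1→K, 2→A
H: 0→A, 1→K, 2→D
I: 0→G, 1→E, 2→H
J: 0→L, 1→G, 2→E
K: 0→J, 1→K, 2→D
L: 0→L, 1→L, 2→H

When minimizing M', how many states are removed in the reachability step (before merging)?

No path from C leads to B, I; the other 10 states are all reachable.

2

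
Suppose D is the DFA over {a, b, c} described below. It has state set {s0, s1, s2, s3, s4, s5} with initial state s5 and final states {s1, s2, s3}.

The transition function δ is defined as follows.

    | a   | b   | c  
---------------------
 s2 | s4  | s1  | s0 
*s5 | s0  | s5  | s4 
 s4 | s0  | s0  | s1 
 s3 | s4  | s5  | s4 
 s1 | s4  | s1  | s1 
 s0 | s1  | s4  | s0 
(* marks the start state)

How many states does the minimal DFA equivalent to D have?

4

States {s2,s3} cannot be reached from the start state, so discard them.
Start with accepting vs non-accepting: {s1} | {s0,s4,s5}.
On input a, block {s0,s4,s5} splits into {s4,s5} and {s0}.
On input b, block {s4,s5} splits into {s4} and {s5}.
Stable partition: {s1} | {s4} | {s0} | {s5} — 4 equivalence classes.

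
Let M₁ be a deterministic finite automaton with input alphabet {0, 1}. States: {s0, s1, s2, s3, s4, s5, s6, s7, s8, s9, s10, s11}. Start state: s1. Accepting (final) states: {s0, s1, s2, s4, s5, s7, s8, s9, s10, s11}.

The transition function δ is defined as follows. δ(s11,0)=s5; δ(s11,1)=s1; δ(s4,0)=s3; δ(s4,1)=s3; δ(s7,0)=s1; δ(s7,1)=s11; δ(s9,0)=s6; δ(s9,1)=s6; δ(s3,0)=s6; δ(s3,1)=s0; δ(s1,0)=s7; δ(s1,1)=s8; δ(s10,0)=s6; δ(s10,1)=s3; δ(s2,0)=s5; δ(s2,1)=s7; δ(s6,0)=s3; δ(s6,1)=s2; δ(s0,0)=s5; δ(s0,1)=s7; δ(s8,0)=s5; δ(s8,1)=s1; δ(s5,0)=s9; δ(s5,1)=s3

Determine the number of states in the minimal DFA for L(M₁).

5

States {s4,s10} cannot be reached from the start state, so discard them.
Initial partition by acceptance: {s0,s1,s2,s5,s7,s8,s9,s11} | {s3,s6}.
Split {s0,s1,s2,s5,s7,s8,s9,s11} by δ(·,0) → {s0,s1,s2,s5,s7,s8,s11} and {s9}.
On input 0, block {s0,s1,s2,s5,s7,s8,s11} splits into {s0,s1,s2,s7,s8,s11} and {s5}.
Split {s0,s1,s2,s7,s8,s11} by δ(·,0) → {s0,s2,s8,s11} and {s1,s7}.
Stable partition: {s0,s2,s8,s11} | {s3,s6} | {s9} | {s5} | {s1,s7} — 5 equivalence classes.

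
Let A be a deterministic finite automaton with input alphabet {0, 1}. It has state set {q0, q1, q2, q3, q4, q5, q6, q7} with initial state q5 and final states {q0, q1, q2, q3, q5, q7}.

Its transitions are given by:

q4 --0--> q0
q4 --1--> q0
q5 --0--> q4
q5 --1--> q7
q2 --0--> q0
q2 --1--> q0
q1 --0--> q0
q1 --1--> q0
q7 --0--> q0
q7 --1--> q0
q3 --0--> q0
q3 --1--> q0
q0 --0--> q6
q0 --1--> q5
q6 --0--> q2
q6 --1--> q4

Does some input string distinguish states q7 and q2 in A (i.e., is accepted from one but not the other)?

First remove the unreachable states {q1,q3}; 6 states remain.
Start with accepting vs non-accepting: {q0,q2,q5,q7} | {q4,q6}.
Split {q0,q2,q5,q7} by δ(·,0) → {q0,q5} and {q2,q7}.
Refine {q0,q5} on symbol 1: members go to different blocks, giving {q0} and {q5}.
Refine {q4,q6} on symbol 0: members go to different blocks, giving {q4} and {q6}.
Stable partition: {q0} | {q4} | {q2,q7} | {q5} | {q6} — 5 equivalence classes.
q7 and q2 lie in the same block of the stable partition, so they are equivalent — no string distinguishes them.

No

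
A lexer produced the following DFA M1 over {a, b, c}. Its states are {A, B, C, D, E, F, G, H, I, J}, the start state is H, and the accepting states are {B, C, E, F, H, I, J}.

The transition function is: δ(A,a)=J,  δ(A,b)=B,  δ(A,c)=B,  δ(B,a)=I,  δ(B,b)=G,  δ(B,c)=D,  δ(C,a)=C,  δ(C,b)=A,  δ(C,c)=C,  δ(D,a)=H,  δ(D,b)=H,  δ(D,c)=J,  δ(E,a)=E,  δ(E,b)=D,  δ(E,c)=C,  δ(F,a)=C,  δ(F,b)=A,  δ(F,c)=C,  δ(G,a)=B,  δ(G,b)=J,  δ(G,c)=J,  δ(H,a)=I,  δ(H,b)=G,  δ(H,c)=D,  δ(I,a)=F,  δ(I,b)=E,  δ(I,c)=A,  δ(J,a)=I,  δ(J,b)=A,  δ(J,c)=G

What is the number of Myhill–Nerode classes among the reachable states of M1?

4

Start with accepting vs non-accepting: {B,C,E,F,H,I,J} | {A,D,G}.
On input b, block {B,C,E,F,H,I,J} splits into {B,C,E,F,H,J} and {I}.
On input a, block {B,C,E,F,H,J} splits into {B,H,J} and {C,E,F}.
The partition is now stable with 4 blocks: {B,H,J} | {A,D,G} | {I} | {C,E,F}.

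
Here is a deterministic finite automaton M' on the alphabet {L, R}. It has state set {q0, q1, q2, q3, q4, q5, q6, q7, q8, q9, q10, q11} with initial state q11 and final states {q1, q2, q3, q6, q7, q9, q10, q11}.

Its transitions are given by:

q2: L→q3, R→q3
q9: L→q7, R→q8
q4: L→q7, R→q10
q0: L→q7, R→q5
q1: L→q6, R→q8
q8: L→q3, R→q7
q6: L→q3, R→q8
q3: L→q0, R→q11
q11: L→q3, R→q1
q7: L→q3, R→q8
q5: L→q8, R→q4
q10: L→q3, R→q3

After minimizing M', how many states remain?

9

States {q2,q9} cannot be reached from the start state, so discard them.
Initial partition by acceptance: {q1,q3,q6,q7,q10,q11} | {q0,q4,q5,q8}.
On input L, block {q1,q3,q6,q7,q10,q11} splits into {q1,q6,q7,q10,q11} and {q3}.
On input L, block {q1,q6,q7,q10,q11} splits into {q6,q7,q10,q11} and {q1}.
Split {q6,q7,q10,q11} by δ(·,R) → {q6,q7} and {q10} and {q11}.
On input L, block {q0,q4,q5,q8} splits into {q0,q4} and {q5} and {q8}.
Split {q0,q4} by δ(·,R) → {q0} and {q4}.
Stable partition: {q6,q7} | {q0} | {q3} | {q1} | {q10} | {q11} | {q5} | {q8} | {q4} — 9 equivalence classes.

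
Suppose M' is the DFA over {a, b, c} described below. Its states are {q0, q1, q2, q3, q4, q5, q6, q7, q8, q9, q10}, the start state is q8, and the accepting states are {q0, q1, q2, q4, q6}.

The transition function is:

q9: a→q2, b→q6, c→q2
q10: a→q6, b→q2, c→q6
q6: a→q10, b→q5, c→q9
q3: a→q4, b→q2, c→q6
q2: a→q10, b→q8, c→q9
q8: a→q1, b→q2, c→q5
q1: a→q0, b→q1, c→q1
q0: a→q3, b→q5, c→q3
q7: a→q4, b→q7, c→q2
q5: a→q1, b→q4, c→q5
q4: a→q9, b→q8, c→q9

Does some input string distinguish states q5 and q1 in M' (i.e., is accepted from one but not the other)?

Reachable states from the start: {q0,q1,q2,q3,q4,q5,q6,q8,q9,q10}. Unreachable: {q7} — drop them.
Start with accepting vs non-accepting: {q0,q1,q2,q4,q6} | {q3,q5,q8,q9,q10}.
On input a, block {q0,q1,q2,q4,q6} splits into {q0,q2,q4,q6} and {q1}.
Split {q3,q5,q8,q9,q10} by δ(·,a) → {q3,q9,q10} and {q5,q8}.
The partition is now stable with 4 blocks: {q0,q2,q4,q6} | {q3,q9,q10} | {q1} | {q5,q8}.
q5 and q1 end up in different blocks, so they are distinguishable. For instance, the string 'ε' is accepted from only q1.

Yes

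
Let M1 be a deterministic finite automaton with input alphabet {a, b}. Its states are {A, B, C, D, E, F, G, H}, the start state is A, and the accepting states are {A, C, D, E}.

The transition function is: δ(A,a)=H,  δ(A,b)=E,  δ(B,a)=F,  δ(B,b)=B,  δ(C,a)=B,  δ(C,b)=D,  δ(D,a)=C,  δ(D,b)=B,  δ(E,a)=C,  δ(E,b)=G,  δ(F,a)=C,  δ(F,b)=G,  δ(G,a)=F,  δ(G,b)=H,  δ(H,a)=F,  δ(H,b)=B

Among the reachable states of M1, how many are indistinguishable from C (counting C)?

Every state is reachable, so we keep all 8.
P0 = {A,C,D,E} | {B,F,G,H}.
On input a, block {A,C,D,E} splits into {A,C} and {D,E}.
On input a, block {B,F,G,H} splits into {B,G,H} and {F}.
No further refinement is possible. Final partition (4 blocks): {A,C} | {B,G,H} | {D,E} | {F}.
The equivalence class containing C is {A,C}, of size 2.

2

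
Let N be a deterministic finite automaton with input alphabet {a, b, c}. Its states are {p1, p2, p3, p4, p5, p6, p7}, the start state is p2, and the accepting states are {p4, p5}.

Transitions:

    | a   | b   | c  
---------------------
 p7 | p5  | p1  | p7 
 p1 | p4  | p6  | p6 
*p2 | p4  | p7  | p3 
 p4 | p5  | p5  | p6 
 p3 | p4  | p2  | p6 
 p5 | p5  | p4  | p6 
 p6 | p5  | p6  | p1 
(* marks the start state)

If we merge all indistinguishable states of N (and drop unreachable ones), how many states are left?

All states are reachable from the start state.
Start with accepting vs non-accepting: {p4,p5} | {p1,p2,p3,p6,p7}.
The partition is now stable with 2 blocks: {p4,p5} | {p1,p2,p3,p6,p7}.

2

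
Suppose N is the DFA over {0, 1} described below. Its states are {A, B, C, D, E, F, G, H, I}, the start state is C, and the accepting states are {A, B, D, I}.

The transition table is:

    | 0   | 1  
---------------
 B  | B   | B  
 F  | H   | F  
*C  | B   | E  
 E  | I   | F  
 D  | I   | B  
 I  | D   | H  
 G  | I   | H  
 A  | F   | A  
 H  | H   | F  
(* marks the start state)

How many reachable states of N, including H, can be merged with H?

First remove the unreachable states {A,G}; 7 states remain.
Initial partition by acceptance: {B,D,I} | {C,E,F,H}.
On input 1, block {B,D,I} splits into {B,D} and {I}.
Refine {B,D} on symbol 0: members go to different blocks, giving {B} and {D}.
Refine {C,E,F,H} on symbol 0: members go to different blocks, giving {F,H} and {C} and {E}.
No further refinement is possible. Final partition (6 blocks): {B} | {F,H} | {I} | {D} | {C} | {E}.
The equivalence class containing H is {F,H}, of size 2.

2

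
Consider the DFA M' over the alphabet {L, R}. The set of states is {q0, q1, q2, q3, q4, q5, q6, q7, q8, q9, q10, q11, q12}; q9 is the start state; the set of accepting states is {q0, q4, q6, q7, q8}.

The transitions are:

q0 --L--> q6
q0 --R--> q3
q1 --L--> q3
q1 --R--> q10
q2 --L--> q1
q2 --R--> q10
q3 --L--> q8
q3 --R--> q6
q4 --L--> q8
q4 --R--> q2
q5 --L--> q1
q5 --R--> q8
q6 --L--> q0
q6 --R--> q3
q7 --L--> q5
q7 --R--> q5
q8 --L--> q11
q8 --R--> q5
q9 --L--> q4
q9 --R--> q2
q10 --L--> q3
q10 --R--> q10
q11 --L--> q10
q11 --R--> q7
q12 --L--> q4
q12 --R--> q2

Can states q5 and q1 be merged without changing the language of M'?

No

States {q12} cannot be reached from the start state, so discard them.
P0 = {q0,q4,q6,q7,q8} | {q1,q2,q3,q5,q9,q10,q11}.
Refine {q0,q4,q6,q7,q8} on symbol L: members go to different blocks, giving {q0,q4,q6} and {q7,q8}.
On input L, block {q0,q4,q6} splits into {q0,q6} and {q4}.
Refine {q1,q2,q3,q5,q9,q10,q11} on symbol L: members go to different blocks, giving {q1,q2,q5,q10,q11} and {q3} and {q9}.
On input L, block {q1,q2,q5,q10,q11} splits into {q2,q5,q11} and {q1,q10}.
On input R, block {q2,q5,q11} splits into {q5,q11} and {q2}.
Stable partition: {q0,q6} | {q5,q11} | {q7,q8} | {q4} | {q3} | {q9} | {q1,q10} | {q2} — 8 equivalence classes.
q5 and q1 end up in different blocks, so they are distinguishable. For instance, the string 'R' is accepted from only q5.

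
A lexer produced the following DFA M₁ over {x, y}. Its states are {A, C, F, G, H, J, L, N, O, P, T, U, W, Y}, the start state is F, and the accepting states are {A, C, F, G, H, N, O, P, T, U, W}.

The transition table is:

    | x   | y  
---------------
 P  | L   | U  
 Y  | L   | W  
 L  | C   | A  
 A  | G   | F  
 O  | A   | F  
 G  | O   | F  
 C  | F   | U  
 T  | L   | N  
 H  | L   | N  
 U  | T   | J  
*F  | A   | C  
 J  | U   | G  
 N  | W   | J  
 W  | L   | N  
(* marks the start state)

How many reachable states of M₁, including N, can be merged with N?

First remove the unreachable states {H,P,Y}; 11 states remain.
Start with accepting vs non-accepting: {A,C,F,G,N,O,T,U,W} | {J,L}.
Refine {A,C,F,G,N,O,T,U,W} on symbol x: members go to different blocks, giving {A,C,F,G,N,O,U} and {T,W}.
Split {A,C,F,G,N,O,U} by δ(·,x) → {A,C,F,G,O} and {N,U}.
On input y, block {A,C,F,G,O} splits into {A,F,G,O} and {C}.
Split {A,F,G,O} by δ(·,y) → {A,G,O} and {F}.
Split {J,L} by δ(·,x) → {L} and {J}.
No further refinement is possible. Final partition (7 blocks): {A,G,O} | {L} | {T,W} | {N,U} | {C} | {F} | {J}.
The equivalence class containing N is {N,U}, of size 2.

2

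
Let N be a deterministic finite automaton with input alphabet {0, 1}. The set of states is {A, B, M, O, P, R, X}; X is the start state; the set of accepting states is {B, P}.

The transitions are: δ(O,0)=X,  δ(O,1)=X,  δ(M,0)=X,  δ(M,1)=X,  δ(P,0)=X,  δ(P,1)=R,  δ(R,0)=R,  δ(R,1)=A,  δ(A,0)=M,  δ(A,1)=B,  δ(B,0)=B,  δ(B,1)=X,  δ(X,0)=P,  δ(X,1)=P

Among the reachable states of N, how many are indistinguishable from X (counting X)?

First remove the unreachable states {O}; 6 states remain.
P0 = {B,P} | {A,M,R,X}.
Split {B,P} by δ(·,0) → {B} and {P}.
On input 0, block {A,M,R,X} splits into {A,M,R} and {X}.
Split {A,M,R} by δ(·,0) → {A,R} and {M}.
Split {A,R} by δ(·,0) → {R} and {A}.
No further refinement is possible. Final partition (6 blocks): {B} | {R} | {P} | {X} | {M} | {A}.
The equivalence class containing X is {X}, of size 1.

1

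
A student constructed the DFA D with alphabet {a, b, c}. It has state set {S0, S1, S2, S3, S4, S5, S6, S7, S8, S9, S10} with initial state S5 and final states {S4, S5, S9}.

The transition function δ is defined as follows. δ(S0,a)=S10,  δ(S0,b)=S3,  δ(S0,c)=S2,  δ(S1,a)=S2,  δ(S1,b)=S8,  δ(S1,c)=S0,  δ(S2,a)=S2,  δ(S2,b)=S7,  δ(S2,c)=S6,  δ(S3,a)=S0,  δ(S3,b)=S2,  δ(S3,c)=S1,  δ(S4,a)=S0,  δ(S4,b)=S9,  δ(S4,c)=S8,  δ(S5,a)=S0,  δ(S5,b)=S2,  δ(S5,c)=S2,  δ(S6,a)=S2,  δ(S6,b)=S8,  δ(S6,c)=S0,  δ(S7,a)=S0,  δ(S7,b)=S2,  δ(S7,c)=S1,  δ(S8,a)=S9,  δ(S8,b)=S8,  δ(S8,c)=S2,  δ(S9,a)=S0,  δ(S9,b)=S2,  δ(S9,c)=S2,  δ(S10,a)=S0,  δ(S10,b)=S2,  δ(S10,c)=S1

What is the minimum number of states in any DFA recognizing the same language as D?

6

Reachable states from the start: {S0,S1,S2,S3,S5,S6,S7,S8,S9,S10}. Unreachable: {S4} — drop them.
Start with accepting vs non-accepting: {S5,S9} | {S0,S1,S2,S3,S6,S7,S8,S10}.
Refine {S0,S1,S2,S3,S6,S7,S8,S10} on symbol a: members go to different blocks, giving {S0,S1,S2,S3,S6,S7,S10} and {S8}.
Refine {S0,S1,S2,S3,S6,S7,S10} on symbol b: members go to different blocks, giving {S0,S2,S3,S7,S10} and {S1,S6}.
On input c, block {S0,S2,S3,S7,S10} splits into {S2,S3,S7,S10} and {S0}.
On input a, block {S2,S3,S7,S10} splits into {S3,S7,S10} and {S2}.
Stable partition: {S5,S9} | {S3,S7,S10} | {S8} | {S1,S6} | {S0} | {S2} — 6 equivalence classes.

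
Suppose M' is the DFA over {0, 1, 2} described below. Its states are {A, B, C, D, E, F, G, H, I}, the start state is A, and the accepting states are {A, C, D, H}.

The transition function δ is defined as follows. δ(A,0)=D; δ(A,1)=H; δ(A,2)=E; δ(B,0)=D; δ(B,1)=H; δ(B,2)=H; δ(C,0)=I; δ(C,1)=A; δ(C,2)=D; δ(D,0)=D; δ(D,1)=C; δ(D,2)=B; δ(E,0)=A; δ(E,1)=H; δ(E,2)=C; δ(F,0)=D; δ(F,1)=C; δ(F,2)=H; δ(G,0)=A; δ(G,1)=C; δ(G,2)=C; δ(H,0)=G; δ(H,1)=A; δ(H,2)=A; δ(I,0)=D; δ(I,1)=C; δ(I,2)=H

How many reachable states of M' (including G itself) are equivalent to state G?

Reachable states from the start: {A,B,C,D,E,G,H,I}. Unreachable: {F} — drop them.
P0 = {A,C,D,H} | {B,E,G,I}.
Split {A,C,D,H} by δ(·,0) → {A,D} and {C,H}.
Stable partition: {A,D} | {B,E,G,I} | {C,H} — 3 equivalence classes.
State G belongs to the block {B,E,G,I}, which has 4 states.

4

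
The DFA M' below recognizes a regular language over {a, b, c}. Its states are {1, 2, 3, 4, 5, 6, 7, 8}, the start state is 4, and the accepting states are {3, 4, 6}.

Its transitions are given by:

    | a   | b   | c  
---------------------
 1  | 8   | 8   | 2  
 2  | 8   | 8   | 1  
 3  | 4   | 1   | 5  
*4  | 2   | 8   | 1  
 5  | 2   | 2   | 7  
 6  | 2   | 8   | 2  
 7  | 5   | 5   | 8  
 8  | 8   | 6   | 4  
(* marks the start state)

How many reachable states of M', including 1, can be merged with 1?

States {3,5,7} cannot be reached from the start state, so discard them.
Start with accepting vs non-accepting: {4,6} | {1,2,8}.
On input b, block {1,2,8} splits into {1,2} and {8}.
No further refinement is possible. Final partition (3 blocks): {4,6} | {1,2} | {8}.
The equivalence class containing 1 is {1,2}, of size 2.

2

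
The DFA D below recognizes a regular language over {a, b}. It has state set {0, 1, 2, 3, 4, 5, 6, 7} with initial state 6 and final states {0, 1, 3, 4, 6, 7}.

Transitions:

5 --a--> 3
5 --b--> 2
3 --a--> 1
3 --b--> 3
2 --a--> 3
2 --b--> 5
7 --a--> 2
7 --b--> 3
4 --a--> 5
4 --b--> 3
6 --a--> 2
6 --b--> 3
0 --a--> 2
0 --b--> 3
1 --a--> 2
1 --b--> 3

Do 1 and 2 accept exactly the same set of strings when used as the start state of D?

No

First remove the unreachable states {0,4,7}; 5 states remain.
P0 = {1,3,6} | {2,5}.
Split {1,3,6} by δ(·,a) → {1,6} and {3}.
No further refinement is possible. Final partition (3 blocks): {1,6} | {2,5} | {3}.
1 and 2 end up in different blocks, so they are distinguishable. For instance, the string 'ε' is accepted from only 1.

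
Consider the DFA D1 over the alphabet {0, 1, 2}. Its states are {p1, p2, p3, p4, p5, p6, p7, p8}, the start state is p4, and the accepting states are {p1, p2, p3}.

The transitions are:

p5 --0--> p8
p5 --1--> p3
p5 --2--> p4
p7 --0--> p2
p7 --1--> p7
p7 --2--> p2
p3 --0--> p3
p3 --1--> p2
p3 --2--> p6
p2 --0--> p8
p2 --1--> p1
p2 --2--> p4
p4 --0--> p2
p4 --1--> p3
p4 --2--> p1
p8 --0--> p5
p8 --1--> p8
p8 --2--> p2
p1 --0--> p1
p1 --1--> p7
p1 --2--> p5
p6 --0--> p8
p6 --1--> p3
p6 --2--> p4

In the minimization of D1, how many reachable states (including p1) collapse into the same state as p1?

1

Every state is reachable, so we keep all 8.
Initial partition by acceptance: {p1,p2,p3} | {p4,p5,p6,p7,p8}.
On input 0, block {p1,p2,p3} splits into {p1,p3} and {p2}.
On input 1, block {p1,p3} splits into {p1} and {p3}.
Split {p4,p5,p6,p7,p8} by δ(·,0) → {p5,p6,p8} and {p4,p7}.
Split {p5,p6,p8} by δ(·,1) → {p5,p6} and {p8}.
Refine {p4,p7} on symbol 1: members go to different blocks, giving {p4} and {p7}.
The partition is now stable with 7 blocks: {p1} | {p5,p6} | {p2} | {p3} | {p4} | {p8} | {p7}.
State p1 belongs to the block {p1}, which has 1 states.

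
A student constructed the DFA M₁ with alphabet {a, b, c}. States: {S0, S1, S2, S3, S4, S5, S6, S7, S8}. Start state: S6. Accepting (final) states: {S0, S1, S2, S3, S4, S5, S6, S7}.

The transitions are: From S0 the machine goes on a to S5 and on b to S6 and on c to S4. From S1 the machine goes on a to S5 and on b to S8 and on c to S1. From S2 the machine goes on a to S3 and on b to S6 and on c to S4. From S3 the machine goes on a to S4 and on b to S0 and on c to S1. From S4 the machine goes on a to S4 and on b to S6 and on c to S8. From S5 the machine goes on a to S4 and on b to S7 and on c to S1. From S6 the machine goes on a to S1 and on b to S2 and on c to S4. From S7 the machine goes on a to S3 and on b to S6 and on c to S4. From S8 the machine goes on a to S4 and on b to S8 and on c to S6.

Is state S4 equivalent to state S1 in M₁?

No

Initial partition by acceptance: {S0,S1,S2,S3,S4,S5,S6,S7} | {S8}.
Refine {S0,S1,S2,S3,S4,S5,S6,S7} on symbol b: members go to different blocks, giving {S0,S2,S3,S4,S5,S6,S7} and {S1}.
Refine {S0,S2,S3,S4,S5,S6,S7} on symbol a: members go to different blocks, giving {S0,S2,S3,S4,S5,S7} and {S6}.
Refine {S0,S2,S3,S4,S5,S7} on symbol b: members go to different blocks, giving {S0,S2,S4,S7} and {S3,S5}.
On input a, block {S0,S2,S4,S7} splits into {S0,S2,S7} and {S4}.
Stable partition: {S0,S2,S7} | {S8} | {S1} | {S6} | {S3,S5} | {S4} — 6 equivalence classes.
S4 and S1 end up in different blocks, so they are distinguishable. For instance, the string 'b' is accepted from only S4.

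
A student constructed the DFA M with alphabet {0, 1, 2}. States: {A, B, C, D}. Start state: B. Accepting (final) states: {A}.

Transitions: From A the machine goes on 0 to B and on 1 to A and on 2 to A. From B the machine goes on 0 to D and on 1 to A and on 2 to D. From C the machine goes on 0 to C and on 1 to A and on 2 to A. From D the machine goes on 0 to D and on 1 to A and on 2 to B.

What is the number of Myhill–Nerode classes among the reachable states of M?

States {C} cannot be reached from the start state, so discard them.
Start with accepting vs non-accepting: {A} | {B,D}.
No further refinement is possible. Final partition (2 blocks): {A} | {B,D}.

2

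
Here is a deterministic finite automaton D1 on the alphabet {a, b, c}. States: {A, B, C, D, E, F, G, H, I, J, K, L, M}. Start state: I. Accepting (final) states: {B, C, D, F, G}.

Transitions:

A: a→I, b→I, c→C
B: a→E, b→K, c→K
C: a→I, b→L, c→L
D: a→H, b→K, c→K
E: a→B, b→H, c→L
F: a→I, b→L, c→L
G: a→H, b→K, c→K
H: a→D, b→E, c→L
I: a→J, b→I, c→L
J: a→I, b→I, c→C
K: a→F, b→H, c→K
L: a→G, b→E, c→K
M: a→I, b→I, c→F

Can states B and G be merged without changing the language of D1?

Yes

States {A,M} cannot be reached from the start state, so discard them.
P0 = {B,C,D,F,G} | {E,H,I,J,K,L}.
Split {E,H,I,J,K,L} by δ(·,a) → {E,H,K,L} and {I,J}.
Split {B,C,D,F,G} by δ(·,a) → {B,D,G} and {C,F}.
Refine {E,H,K,L} on symbol a: members go to different blocks, giving {E,H,L} and {K}.
On input c, block {E,H,L} splits into {E,H} and {L}.
Split {I,J} by δ(·,c) → {I} and {J}.
The partition is now stable with 7 blocks: {B,D,G} | {E,H} | {I} | {C,F} | {K} | {L} | {J}.
B and G lie in the same block of the stable partition, so they are equivalent — no string distinguishes them.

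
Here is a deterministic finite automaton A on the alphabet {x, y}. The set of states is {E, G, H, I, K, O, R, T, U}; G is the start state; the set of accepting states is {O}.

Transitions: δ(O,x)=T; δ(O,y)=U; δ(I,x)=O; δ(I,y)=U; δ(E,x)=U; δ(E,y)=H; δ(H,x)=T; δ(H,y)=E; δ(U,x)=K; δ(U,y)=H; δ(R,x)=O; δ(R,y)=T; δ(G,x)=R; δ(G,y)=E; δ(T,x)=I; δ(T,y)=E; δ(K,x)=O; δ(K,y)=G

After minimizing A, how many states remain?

Initial partition by acceptance: {O} | {E,G,H,I,K,R,T,U}.
Split {E,G,H,I,K,R,T,U} by δ(·,x) → {E,G,H,T,U} and {I,K,R}.
Split {E,G,H,T,U} by δ(·,x) → {G,T,U} and {E,H}.
The partition is now stable with 4 blocks: {O} | {G,T,U} | {I,K,R} | {E,H}.

4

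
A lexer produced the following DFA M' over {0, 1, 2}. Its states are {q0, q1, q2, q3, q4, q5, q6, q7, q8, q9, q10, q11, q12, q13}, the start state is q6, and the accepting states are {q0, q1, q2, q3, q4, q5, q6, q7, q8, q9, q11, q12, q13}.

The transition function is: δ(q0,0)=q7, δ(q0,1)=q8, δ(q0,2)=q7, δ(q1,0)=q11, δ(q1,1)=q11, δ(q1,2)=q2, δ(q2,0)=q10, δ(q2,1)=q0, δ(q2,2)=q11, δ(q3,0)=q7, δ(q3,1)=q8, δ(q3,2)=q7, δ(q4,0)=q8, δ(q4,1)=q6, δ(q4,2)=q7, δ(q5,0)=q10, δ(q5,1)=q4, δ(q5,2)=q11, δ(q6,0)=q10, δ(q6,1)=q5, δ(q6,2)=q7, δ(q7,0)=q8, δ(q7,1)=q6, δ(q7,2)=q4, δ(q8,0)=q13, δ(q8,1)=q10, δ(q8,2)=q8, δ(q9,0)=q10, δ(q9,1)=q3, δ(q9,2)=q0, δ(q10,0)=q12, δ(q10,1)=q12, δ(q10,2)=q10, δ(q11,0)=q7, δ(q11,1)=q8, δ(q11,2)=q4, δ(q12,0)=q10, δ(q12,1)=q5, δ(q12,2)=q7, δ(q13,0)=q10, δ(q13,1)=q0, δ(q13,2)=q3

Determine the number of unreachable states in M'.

No path from q6 leads to q1, q2, q9; the other 11 states are all reachable.

3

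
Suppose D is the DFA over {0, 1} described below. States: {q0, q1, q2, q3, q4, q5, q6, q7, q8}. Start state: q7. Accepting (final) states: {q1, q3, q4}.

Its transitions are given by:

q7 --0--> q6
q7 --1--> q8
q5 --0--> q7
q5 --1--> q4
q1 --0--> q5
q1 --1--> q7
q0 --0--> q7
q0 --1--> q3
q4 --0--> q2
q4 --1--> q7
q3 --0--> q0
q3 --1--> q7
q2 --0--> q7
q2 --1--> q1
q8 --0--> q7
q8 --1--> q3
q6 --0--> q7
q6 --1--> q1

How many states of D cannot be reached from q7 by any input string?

0

Exploring from q7, all states are eventually visited, so none are unreachable.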